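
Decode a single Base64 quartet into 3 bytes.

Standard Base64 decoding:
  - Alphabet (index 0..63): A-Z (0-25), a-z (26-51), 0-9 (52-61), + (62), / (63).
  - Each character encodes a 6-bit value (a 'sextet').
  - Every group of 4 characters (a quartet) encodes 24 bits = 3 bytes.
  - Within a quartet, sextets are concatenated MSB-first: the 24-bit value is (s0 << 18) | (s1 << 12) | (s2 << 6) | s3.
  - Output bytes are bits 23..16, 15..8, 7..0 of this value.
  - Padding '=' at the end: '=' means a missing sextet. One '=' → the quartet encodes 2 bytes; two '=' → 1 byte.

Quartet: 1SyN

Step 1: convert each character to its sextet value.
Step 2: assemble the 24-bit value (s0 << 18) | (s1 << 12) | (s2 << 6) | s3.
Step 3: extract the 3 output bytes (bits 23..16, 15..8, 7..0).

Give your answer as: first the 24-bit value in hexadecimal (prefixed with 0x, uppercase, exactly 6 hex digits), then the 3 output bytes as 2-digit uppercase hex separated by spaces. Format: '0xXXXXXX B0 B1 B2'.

Sextets: 1=53, S=18, y=50, N=13
24-bit: (53<<18) | (18<<12) | (50<<6) | 13
      = 0xD40000 | 0x012000 | 0x000C80 | 0x00000D
      = 0xD52C8D
Bytes: (v>>16)&0xFF=D5, (v>>8)&0xFF=2C, v&0xFF=8D

Answer: 0xD52C8D D5 2C 8D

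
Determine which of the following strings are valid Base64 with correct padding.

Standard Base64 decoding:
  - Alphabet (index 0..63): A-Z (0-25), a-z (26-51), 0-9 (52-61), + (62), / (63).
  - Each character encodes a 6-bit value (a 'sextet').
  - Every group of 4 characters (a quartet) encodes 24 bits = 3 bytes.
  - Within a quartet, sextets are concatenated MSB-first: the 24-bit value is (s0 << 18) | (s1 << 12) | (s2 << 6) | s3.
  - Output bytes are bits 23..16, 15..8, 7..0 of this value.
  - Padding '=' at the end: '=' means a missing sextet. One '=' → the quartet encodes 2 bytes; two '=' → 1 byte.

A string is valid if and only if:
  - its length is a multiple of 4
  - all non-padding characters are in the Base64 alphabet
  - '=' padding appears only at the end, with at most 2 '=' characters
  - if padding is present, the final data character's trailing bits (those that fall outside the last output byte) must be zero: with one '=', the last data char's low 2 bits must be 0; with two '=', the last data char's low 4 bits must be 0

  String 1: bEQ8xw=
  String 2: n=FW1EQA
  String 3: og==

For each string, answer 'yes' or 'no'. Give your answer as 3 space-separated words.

Answer: no no yes

Derivation:
String 1: 'bEQ8xw=' → invalid (len=7 not mult of 4)
String 2: 'n=FW1EQA' → invalid (bad char(s): ['=']; '=' in middle)
String 3: 'og==' → valid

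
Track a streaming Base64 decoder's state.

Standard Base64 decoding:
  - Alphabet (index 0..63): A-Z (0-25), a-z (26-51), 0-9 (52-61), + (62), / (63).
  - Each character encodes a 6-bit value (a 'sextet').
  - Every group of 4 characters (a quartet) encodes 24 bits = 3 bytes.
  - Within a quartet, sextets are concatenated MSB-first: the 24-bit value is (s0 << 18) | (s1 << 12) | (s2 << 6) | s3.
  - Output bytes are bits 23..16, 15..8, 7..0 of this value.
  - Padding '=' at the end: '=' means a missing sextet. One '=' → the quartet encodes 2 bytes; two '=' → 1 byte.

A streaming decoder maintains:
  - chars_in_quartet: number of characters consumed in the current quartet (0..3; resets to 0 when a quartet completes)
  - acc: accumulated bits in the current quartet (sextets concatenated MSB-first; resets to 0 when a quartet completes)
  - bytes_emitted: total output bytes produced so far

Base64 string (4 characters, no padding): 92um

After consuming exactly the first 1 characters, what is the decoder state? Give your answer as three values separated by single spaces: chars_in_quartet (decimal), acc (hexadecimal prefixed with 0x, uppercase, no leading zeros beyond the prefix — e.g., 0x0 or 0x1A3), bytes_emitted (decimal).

Answer: 1 0x3D 0

Derivation:
After char 0 ('9'=61): chars_in_quartet=1 acc=0x3D bytes_emitted=0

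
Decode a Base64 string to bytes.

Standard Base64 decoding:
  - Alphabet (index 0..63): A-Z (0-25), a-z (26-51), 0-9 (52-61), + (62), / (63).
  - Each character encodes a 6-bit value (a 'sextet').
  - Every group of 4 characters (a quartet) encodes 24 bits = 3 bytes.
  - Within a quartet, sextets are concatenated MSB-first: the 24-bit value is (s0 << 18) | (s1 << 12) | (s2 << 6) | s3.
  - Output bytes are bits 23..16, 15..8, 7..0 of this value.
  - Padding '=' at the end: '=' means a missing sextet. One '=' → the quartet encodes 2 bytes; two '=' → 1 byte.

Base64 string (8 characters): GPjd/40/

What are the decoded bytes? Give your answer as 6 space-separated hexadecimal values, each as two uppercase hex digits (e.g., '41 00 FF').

Answer: 18 F8 DD FF 8D 3F

Derivation:
After char 0 ('G'=6): chars_in_quartet=1 acc=0x6 bytes_emitted=0
After char 1 ('P'=15): chars_in_quartet=2 acc=0x18F bytes_emitted=0
After char 2 ('j'=35): chars_in_quartet=3 acc=0x63E3 bytes_emitted=0
After char 3 ('d'=29): chars_in_quartet=4 acc=0x18F8DD -> emit 18 F8 DD, reset; bytes_emitted=3
After char 4 ('/'=63): chars_in_quartet=1 acc=0x3F bytes_emitted=3
After char 5 ('4'=56): chars_in_quartet=2 acc=0xFF8 bytes_emitted=3
After char 6 ('0'=52): chars_in_quartet=3 acc=0x3FE34 bytes_emitted=3
After char 7 ('/'=63): chars_in_quartet=4 acc=0xFF8D3F -> emit FF 8D 3F, reset; bytes_emitted=6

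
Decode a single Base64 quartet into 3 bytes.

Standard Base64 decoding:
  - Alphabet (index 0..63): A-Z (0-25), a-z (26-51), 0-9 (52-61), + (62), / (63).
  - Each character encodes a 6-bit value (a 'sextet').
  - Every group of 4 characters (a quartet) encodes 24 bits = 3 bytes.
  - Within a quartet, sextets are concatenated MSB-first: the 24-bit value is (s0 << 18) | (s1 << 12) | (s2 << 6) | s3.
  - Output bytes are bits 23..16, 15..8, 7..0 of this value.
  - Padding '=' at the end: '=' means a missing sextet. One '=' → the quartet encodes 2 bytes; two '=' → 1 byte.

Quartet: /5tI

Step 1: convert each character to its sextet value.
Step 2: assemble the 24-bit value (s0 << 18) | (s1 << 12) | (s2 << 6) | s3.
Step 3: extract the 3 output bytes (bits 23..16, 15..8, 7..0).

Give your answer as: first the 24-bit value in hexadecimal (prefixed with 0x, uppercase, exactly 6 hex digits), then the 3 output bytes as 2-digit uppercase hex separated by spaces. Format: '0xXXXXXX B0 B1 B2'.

Answer: 0xFF9B48 FF 9B 48

Derivation:
Sextets: /=63, 5=57, t=45, I=8
24-bit: (63<<18) | (57<<12) | (45<<6) | 8
      = 0xFC0000 | 0x039000 | 0x000B40 | 0x000008
      = 0xFF9B48
Bytes: (v>>16)&0xFF=FF, (v>>8)&0xFF=9B, v&0xFF=48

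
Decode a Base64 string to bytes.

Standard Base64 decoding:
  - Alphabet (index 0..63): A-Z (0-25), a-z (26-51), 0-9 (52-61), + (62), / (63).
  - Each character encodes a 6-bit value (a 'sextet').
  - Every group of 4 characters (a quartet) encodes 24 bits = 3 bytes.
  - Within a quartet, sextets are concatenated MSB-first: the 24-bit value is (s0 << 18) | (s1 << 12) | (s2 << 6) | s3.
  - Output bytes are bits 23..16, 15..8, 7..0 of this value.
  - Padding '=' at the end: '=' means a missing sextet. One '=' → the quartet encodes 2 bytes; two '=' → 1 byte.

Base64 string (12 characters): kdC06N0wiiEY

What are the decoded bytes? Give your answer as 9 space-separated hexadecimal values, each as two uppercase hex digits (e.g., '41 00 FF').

Answer: 91 D0 B4 E8 DD 30 8A 21 18

Derivation:
After char 0 ('k'=36): chars_in_quartet=1 acc=0x24 bytes_emitted=0
After char 1 ('d'=29): chars_in_quartet=2 acc=0x91D bytes_emitted=0
After char 2 ('C'=2): chars_in_quartet=3 acc=0x24742 bytes_emitted=0
After char 3 ('0'=52): chars_in_quartet=4 acc=0x91D0B4 -> emit 91 D0 B4, reset; bytes_emitted=3
After char 4 ('6'=58): chars_in_quartet=1 acc=0x3A bytes_emitted=3
After char 5 ('N'=13): chars_in_quartet=2 acc=0xE8D bytes_emitted=3
After char 6 ('0'=52): chars_in_quartet=3 acc=0x3A374 bytes_emitted=3
After char 7 ('w'=48): chars_in_quartet=4 acc=0xE8DD30 -> emit E8 DD 30, reset; bytes_emitted=6
After char 8 ('i'=34): chars_in_quartet=1 acc=0x22 bytes_emitted=6
After char 9 ('i'=34): chars_in_quartet=2 acc=0x8A2 bytes_emitted=6
After char 10 ('E'=4): chars_in_quartet=3 acc=0x22884 bytes_emitted=6
After char 11 ('Y'=24): chars_in_quartet=4 acc=0x8A2118 -> emit 8A 21 18, reset; bytes_emitted=9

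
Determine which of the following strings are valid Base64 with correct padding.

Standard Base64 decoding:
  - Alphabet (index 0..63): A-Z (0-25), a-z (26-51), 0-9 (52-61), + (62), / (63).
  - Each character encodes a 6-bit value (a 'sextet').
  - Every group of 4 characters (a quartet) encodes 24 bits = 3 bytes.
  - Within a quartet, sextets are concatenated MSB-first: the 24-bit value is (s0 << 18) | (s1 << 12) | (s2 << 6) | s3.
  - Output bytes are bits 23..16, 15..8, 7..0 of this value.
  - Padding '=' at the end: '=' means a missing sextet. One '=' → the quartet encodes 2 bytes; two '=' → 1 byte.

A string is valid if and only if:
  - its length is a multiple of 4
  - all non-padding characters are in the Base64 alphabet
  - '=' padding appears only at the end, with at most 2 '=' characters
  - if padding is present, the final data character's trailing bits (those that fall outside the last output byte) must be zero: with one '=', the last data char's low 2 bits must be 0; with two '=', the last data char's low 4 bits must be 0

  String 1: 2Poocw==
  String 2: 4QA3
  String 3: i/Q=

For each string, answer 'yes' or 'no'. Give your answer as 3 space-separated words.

String 1: '2Poocw==' → valid
String 2: '4QA3' → valid
String 3: 'i/Q=' → valid

Answer: yes yes yes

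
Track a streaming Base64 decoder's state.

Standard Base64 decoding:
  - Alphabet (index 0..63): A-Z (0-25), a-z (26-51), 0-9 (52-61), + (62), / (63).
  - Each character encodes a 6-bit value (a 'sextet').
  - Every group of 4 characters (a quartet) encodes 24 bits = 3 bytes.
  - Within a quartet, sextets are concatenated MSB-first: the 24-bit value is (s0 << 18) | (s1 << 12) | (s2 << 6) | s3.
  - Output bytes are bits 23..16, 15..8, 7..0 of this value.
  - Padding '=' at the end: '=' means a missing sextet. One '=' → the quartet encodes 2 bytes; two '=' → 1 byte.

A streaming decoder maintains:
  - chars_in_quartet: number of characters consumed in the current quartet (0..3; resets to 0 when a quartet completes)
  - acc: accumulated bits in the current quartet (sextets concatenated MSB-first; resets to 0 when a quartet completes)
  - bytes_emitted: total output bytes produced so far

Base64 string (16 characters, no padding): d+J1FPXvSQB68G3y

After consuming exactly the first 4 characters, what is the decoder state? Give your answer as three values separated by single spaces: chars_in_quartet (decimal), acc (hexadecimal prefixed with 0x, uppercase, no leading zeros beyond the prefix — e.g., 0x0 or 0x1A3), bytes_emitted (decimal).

After char 0 ('d'=29): chars_in_quartet=1 acc=0x1D bytes_emitted=0
After char 1 ('+'=62): chars_in_quartet=2 acc=0x77E bytes_emitted=0
After char 2 ('J'=9): chars_in_quartet=3 acc=0x1DF89 bytes_emitted=0
After char 3 ('1'=53): chars_in_quartet=4 acc=0x77E275 -> emit 77 E2 75, reset; bytes_emitted=3

Answer: 0 0x0 3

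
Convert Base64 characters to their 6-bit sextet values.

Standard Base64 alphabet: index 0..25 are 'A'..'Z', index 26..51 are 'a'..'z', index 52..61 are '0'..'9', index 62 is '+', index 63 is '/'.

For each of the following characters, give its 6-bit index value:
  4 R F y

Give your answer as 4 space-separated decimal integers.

'4': 0..9 range, 52 + ord('4') − ord('0') = 56
'R': A..Z range, ord('R') − ord('A') = 17
'F': A..Z range, ord('F') − ord('A') = 5
'y': a..z range, 26 + ord('y') − ord('a') = 50

Answer: 56 17 5 50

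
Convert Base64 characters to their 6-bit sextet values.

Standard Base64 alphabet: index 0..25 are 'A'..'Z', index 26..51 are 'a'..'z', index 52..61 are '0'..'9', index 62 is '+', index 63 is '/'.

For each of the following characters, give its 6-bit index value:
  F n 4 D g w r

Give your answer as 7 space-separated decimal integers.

Answer: 5 39 56 3 32 48 43

Derivation:
'F': A..Z range, ord('F') − ord('A') = 5
'n': a..z range, 26 + ord('n') − ord('a') = 39
'4': 0..9 range, 52 + ord('4') − ord('0') = 56
'D': A..Z range, ord('D') − ord('A') = 3
'g': a..z range, 26 + ord('g') − ord('a') = 32
'w': a..z range, 26 + ord('w') − ord('a') = 48
'r': a..z range, 26 + ord('r') − ord('a') = 43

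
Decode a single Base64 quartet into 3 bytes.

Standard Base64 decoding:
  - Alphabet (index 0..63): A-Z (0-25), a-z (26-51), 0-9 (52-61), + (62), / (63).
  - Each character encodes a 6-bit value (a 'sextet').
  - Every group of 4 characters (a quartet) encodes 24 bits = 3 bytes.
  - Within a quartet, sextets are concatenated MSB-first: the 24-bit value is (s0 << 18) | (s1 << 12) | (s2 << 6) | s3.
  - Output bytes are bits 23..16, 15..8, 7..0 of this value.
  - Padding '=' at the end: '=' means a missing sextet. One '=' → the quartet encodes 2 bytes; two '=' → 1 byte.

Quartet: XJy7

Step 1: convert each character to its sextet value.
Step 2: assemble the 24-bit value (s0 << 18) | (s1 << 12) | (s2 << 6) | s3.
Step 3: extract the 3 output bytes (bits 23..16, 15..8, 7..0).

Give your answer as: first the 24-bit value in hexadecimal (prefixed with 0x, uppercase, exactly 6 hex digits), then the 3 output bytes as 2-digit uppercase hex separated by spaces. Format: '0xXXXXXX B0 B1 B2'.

Sextets: X=23, J=9, y=50, 7=59
24-bit: (23<<18) | (9<<12) | (50<<6) | 59
      = 0x5C0000 | 0x009000 | 0x000C80 | 0x00003B
      = 0x5C9CBB
Bytes: (v>>16)&0xFF=5C, (v>>8)&0xFF=9C, v&0xFF=BB

Answer: 0x5C9CBB 5C 9C BB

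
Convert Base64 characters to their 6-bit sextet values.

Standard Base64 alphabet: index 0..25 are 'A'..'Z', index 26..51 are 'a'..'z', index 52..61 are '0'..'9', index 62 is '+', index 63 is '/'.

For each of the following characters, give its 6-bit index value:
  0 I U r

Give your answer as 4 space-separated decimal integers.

Answer: 52 8 20 43

Derivation:
'0': 0..9 range, 52 + ord('0') − ord('0') = 52
'I': A..Z range, ord('I') − ord('A') = 8
'U': A..Z range, ord('U') − ord('A') = 20
'r': a..z range, 26 + ord('r') − ord('a') = 43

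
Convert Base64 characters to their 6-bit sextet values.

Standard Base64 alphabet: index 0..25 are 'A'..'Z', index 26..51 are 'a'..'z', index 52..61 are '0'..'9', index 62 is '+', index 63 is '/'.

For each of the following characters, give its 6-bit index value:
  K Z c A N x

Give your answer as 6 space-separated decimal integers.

Answer: 10 25 28 0 13 49

Derivation:
'K': A..Z range, ord('K') − ord('A') = 10
'Z': A..Z range, ord('Z') − ord('A') = 25
'c': a..z range, 26 + ord('c') − ord('a') = 28
'A': A..Z range, ord('A') − ord('A') = 0
'N': A..Z range, ord('N') − ord('A') = 13
'x': a..z range, 26 + ord('x') − ord('a') = 49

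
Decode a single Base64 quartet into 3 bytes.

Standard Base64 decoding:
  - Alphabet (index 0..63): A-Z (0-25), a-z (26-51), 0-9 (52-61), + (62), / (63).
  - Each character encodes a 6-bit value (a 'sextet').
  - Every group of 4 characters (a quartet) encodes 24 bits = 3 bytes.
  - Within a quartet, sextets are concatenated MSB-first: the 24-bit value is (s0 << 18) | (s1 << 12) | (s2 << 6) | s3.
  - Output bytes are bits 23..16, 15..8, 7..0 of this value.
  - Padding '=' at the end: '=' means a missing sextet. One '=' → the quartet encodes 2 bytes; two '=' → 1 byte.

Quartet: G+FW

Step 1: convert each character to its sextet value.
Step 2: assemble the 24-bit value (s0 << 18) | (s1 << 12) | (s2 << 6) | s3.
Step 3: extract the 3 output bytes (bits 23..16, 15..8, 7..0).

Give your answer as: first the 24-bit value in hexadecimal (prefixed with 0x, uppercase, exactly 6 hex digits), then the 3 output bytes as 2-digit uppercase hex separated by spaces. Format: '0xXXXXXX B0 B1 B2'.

Answer: 0x1BE156 1B E1 56

Derivation:
Sextets: G=6, +=62, F=5, W=22
24-bit: (6<<18) | (62<<12) | (5<<6) | 22
      = 0x180000 | 0x03E000 | 0x000140 | 0x000016
      = 0x1BE156
Bytes: (v>>16)&0xFF=1B, (v>>8)&0xFF=E1, v&0xFF=56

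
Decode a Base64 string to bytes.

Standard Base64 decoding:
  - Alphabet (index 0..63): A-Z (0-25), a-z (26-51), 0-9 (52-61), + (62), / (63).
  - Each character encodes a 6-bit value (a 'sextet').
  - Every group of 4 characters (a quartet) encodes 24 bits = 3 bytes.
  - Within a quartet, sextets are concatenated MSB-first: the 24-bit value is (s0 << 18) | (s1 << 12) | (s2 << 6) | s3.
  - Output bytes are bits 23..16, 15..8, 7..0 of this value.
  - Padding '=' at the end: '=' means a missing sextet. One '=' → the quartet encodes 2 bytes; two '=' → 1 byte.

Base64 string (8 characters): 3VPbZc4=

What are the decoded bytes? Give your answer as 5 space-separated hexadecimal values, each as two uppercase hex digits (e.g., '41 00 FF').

After char 0 ('3'=55): chars_in_quartet=1 acc=0x37 bytes_emitted=0
After char 1 ('V'=21): chars_in_quartet=2 acc=0xDD5 bytes_emitted=0
After char 2 ('P'=15): chars_in_quartet=3 acc=0x3754F bytes_emitted=0
After char 3 ('b'=27): chars_in_quartet=4 acc=0xDD53DB -> emit DD 53 DB, reset; bytes_emitted=3
After char 4 ('Z'=25): chars_in_quartet=1 acc=0x19 bytes_emitted=3
After char 5 ('c'=28): chars_in_quartet=2 acc=0x65C bytes_emitted=3
After char 6 ('4'=56): chars_in_quartet=3 acc=0x19738 bytes_emitted=3
Padding '=': partial quartet acc=0x19738 -> emit 65 CE; bytes_emitted=5

Answer: DD 53 DB 65 CE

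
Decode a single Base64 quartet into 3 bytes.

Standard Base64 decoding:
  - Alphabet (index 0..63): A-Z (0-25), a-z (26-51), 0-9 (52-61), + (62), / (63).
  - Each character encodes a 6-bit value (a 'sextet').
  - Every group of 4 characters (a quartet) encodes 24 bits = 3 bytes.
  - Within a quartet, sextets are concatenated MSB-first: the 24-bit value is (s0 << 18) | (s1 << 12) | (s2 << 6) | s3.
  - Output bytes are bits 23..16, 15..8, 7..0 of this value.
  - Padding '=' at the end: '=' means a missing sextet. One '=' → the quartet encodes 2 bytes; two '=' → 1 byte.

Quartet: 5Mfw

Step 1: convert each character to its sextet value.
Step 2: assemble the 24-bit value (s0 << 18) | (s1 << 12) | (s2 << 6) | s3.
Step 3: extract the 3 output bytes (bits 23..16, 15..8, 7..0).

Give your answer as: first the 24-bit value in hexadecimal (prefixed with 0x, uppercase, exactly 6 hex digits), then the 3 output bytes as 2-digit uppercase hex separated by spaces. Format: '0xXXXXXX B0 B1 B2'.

Answer: 0xE4C7F0 E4 C7 F0

Derivation:
Sextets: 5=57, M=12, f=31, w=48
24-bit: (57<<18) | (12<<12) | (31<<6) | 48
      = 0xE40000 | 0x00C000 | 0x0007C0 | 0x000030
      = 0xE4C7F0
Bytes: (v>>16)&0xFF=E4, (v>>8)&0xFF=C7, v&0xFF=F0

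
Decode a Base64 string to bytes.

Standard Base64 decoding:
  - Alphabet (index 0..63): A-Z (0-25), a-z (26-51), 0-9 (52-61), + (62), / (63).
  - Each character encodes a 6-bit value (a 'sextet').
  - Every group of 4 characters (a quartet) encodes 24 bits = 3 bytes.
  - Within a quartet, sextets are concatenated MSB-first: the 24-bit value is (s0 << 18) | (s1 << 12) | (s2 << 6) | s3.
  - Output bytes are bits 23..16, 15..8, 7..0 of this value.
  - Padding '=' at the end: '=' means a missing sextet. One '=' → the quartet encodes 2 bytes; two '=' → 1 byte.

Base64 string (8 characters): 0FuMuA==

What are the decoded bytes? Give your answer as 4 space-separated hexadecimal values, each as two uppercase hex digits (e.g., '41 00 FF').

Answer: D0 5B 8C B8

Derivation:
After char 0 ('0'=52): chars_in_quartet=1 acc=0x34 bytes_emitted=0
After char 1 ('F'=5): chars_in_quartet=2 acc=0xD05 bytes_emitted=0
After char 2 ('u'=46): chars_in_quartet=3 acc=0x3416E bytes_emitted=0
After char 3 ('M'=12): chars_in_quartet=4 acc=0xD05B8C -> emit D0 5B 8C, reset; bytes_emitted=3
After char 4 ('u'=46): chars_in_quartet=1 acc=0x2E bytes_emitted=3
After char 5 ('A'=0): chars_in_quartet=2 acc=0xB80 bytes_emitted=3
Padding '==': partial quartet acc=0xB80 -> emit B8; bytes_emitted=4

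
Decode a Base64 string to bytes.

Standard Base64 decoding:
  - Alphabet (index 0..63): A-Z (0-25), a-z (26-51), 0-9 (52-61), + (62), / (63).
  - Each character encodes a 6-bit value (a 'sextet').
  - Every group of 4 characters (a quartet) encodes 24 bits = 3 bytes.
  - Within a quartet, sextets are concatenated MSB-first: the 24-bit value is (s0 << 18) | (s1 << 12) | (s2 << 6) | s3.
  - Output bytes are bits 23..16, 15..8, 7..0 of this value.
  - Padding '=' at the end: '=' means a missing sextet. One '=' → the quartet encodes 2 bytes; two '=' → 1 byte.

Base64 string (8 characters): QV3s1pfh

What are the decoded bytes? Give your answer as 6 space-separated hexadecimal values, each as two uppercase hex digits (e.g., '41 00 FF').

Answer: 41 5D EC D6 97 E1

Derivation:
After char 0 ('Q'=16): chars_in_quartet=1 acc=0x10 bytes_emitted=0
After char 1 ('V'=21): chars_in_quartet=2 acc=0x415 bytes_emitted=0
After char 2 ('3'=55): chars_in_quartet=3 acc=0x10577 bytes_emitted=0
After char 3 ('s'=44): chars_in_quartet=4 acc=0x415DEC -> emit 41 5D EC, reset; bytes_emitted=3
After char 4 ('1'=53): chars_in_quartet=1 acc=0x35 bytes_emitted=3
After char 5 ('p'=41): chars_in_quartet=2 acc=0xD69 bytes_emitted=3
After char 6 ('f'=31): chars_in_quartet=3 acc=0x35A5F bytes_emitted=3
After char 7 ('h'=33): chars_in_quartet=4 acc=0xD697E1 -> emit D6 97 E1, reset; bytes_emitted=6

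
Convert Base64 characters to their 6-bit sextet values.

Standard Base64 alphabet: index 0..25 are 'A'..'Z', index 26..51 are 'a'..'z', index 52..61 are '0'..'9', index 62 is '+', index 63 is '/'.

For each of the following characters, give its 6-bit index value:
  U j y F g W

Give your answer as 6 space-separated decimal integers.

'U': A..Z range, ord('U') − ord('A') = 20
'j': a..z range, 26 + ord('j') − ord('a') = 35
'y': a..z range, 26 + ord('y') − ord('a') = 50
'F': A..Z range, ord('F') − ord('A') = 5
'g': a..z range, 26 + ord('g') − ord('a') = 32
'W': A..Z range, ord('W') − ord('A') = 22

Answer: 20 35 50 5 32 22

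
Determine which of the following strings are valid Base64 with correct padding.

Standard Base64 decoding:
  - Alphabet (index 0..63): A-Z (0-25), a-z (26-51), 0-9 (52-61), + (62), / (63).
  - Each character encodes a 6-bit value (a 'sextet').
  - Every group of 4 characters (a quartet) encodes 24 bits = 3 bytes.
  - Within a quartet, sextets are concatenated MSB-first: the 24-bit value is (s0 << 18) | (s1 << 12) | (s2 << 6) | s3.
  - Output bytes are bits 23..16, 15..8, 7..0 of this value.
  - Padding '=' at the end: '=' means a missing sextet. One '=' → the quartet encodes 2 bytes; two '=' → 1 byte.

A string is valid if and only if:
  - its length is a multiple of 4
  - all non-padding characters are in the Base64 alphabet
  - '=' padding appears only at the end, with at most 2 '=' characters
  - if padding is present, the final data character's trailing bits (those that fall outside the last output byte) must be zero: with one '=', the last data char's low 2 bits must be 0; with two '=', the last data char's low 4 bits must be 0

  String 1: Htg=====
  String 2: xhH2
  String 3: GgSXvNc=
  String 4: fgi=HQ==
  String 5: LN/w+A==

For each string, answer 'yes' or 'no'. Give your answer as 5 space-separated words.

Answer: no yes yes no yes

Derivation:
String 1: 'Htg=====' → invalid (5 pad chars (max 2))
String 2: 'xhH2' → valid
String 3: 'GgSXvNc=' → valid
String 4: 'fgi=HQ==' → invalid (bad char(s): ['=']; '=' in middle)
String 5: 'LN/w+A==' → valid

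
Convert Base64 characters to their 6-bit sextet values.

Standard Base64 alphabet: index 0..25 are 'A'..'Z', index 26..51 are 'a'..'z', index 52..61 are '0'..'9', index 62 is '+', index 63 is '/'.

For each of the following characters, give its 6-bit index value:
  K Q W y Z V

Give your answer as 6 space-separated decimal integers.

'K': A..Z range, ord('K') − ord('A') = 10
'Q': A..Z range, ord('Q') − ord('A') = 16
'W': A..Z range, ord('W') − ord('A') = 22
'y': a..z range, 26 + ord('y') − ord('a') = 50
'Z': A..Z range, ord('Z') − ord('A') = 25
'V': A..Z range, ord('V') − ord('A') = 21

Answer: 10 16 22 50 25 21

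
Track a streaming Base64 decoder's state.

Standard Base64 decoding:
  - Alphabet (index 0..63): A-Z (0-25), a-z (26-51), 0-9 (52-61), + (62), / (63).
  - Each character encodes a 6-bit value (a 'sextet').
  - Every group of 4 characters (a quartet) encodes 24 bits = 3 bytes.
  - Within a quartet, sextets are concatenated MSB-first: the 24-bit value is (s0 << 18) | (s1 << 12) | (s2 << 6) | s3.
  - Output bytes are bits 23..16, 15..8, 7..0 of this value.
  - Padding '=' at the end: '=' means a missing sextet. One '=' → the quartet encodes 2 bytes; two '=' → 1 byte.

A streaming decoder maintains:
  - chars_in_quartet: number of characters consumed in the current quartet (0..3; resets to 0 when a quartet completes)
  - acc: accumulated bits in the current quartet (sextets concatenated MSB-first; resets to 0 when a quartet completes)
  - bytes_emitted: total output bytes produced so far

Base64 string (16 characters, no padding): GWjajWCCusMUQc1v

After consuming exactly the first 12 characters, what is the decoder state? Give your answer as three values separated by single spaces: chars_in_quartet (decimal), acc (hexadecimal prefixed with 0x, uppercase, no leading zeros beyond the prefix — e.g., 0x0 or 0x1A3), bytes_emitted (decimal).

After char 0 ('G'=6): chars_in_quartet=1 acc=0x6 bytes_emitted=0
After char 1 ('W'=22): chars_in_quartet=2 acc=0x196 bytes_emitted=0
After char 2 ('j'=35): chars_in_quartet=3 acc=0x65A3 bytes_emitted=0
After char 3 ('a'=26): chars_in_quartet=4 acc=0x1968DA -> emit 19 68 DA, reset; bytes_emitted=3
After char 4 ('j'=35): chars_in_quartet=1 acc=0x23 bytes_emitted=3
After char 5 ('W'=22): chars_in_quartet=2 acc=0x8D6 bytes_emitted=3
After char 6 ('C'=2): chars_in_quartet=3 acc=0x23582 bytes_emitted=3
After char 7 ('C'=2): chars_in_quartet=4 acc=0x8D6082 -> emit 8D 60 82, reset; bytes_emitted=6
After char 8 ('u'=46): chars_in_quartet=1 acc=0x2E bytes_emitted=6
After char 9 ('s'=44): chars_in_quartet=2 acc=0xBAC bytes_emitted=6
After char 10 ('M'=12): chars_in_quartet=3 acc=0x2EB0C bytes_emitted=6
After char 11 ('U'=20): chars_in_quartet=4 acc=0xBAC314 -> emit BA C3 14, reset; bytes_emitted=9

Answer: 0 0x0 9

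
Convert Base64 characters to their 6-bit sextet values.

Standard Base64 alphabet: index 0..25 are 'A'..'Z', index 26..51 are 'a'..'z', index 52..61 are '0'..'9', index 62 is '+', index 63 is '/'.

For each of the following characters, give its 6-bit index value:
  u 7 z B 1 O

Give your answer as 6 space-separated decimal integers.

'u': a..z range, 26 + ord('u') − ord('a') = 46
'7': 0..9 range, 52 + ord('7') − ord('0') = 59
'z': a..z range, 26 + ord('z') − ord('a') = 51
'B': A..Z range, ord('B') − ord('A') = 1
'1': 0..9 range, 52 + ord('1') − ord('0') = 53
'O': A..Z range, ord('O') − ord('A') = 14

Answer: 46 59 51 1 53 14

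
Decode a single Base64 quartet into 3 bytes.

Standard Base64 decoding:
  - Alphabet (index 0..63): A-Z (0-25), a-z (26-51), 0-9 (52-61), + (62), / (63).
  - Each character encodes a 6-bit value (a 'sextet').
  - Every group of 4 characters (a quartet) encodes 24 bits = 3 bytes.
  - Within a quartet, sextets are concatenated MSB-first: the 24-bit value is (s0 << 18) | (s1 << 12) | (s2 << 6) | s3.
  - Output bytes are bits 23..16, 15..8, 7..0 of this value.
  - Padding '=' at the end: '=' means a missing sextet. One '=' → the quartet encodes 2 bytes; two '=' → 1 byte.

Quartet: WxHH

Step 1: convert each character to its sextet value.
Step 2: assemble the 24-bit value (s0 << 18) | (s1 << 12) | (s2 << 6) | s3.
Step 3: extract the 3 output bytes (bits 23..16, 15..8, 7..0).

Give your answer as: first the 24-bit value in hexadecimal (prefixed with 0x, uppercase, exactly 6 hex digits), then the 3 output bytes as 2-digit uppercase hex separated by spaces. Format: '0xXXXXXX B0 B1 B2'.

Sextets: W=22, x=49, H=7, H=7
24-bit: (22<<18) | (49<<12) | (7<<6) | 7
      = 0x580000 | 0x031000 | 0x0001C0 | 0x000007
      = 0x5B11C7
Bytes: (v>>16)&0xFF=5B, (v>>8)&0xFF=11, v&0xFF=C7

Answer: 0x5B11C7 5B 11 C7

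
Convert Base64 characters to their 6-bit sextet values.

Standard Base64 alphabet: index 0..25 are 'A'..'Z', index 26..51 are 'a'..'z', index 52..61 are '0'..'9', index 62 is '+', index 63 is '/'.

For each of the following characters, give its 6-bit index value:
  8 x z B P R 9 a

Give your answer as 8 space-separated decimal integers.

'8': 0..9 range, 52 + ord('8') − ord('0') = 60
'x': a..z range, 26 + ord('x') − ord('a') = 49
'z': a..z range, 26 + ord('z') − ord('a') = 51
'B': A..Z range, ord('B') − ord('A') = 1
'P': A..Z range, ord('P') − ord('A') = 15
'R': A..Z range, ord('R') − ord('A') = 17
'9': 0..9 range, 52 + ord('9') − ord('0') = 61
'a': a..z range, 26 + ord('a') − ord('a') = 26

Answer: 60 49 51 1 15 17 61 26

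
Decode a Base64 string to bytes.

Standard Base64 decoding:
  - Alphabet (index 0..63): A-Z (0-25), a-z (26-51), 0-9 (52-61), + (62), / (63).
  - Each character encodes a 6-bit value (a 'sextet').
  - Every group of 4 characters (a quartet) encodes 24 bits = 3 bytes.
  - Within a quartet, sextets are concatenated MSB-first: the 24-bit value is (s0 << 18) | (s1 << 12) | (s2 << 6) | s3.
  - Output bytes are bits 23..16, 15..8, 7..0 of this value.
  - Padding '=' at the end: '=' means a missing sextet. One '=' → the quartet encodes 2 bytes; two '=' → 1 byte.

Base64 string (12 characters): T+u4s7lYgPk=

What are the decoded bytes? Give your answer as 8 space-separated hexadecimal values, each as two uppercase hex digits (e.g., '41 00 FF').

After char 0 ('T'=19): chars_in_quartet=1 acc=0x13 bytes_emitted=0
After char 1 ('+'=62): chars_in_quartet=2 acc=0x4FE bytes_emitted=0
After char 2 ('u'=46): chars_in_quartet=3 acc=0x13FAE bytes_emitted=0
After char 3 ('4'=56): chars_in_quartet=4 acc=0x4FEBB8 -> emit 4F EB B8, reset; bytes_emitted=3
After char 4 ('s'=44): chars_in_quartet=1 acc=0x2C bytes_emitted=3
After char 5 ('7'=59): chars_in_quartet=2 acc=0xB3B bytes_emitted=3
After char 6 ('l'=37): chars_in_quartet=3 acc=0x2CEE5 bytes_emitted=3
After char 7 ('Y'=24): chars_in_quartet=4 acc=0xB3B958 -> emit B3 B9 58, reset; bytes_emitted=6
After char 8 ('g'=32): chars_in_quartet=1 acc=0x20 bytes_emitted=6
After char 9 ('P'=15): chars_in_quartet=2 acc=0x80F bytes_emitted=6
After char 10 ('k'=36): chars_in_quartet=3 acc=0x203E4 bytes_emitted=6
Padding '=': partial quartet acc=0x203E4 -> emit 80 F9; bytes_emitted=8

Answer: 4F EB B8 B3 B9 58 80 F9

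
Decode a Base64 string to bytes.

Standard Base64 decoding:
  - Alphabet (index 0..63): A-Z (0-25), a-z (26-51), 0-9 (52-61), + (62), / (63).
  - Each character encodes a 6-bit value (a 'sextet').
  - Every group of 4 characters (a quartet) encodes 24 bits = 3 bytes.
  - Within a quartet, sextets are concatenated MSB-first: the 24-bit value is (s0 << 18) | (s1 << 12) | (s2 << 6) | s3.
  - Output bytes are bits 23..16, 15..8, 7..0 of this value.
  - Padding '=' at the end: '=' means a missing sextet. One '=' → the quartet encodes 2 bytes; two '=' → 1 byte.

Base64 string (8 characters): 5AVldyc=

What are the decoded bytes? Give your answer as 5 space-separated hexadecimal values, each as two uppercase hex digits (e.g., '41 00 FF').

Answer: E4 05 65 77 27

Derivation:
After char 0 ('5'=57): chars_in_quartet=1 acc=0x39 bytes_emitted=0
After char 1 ('A'=0): chars_in_quartet=2 acc=0xE40 bytes_emitted=0
After char 2 ('V'=21): chars_in_quartet=3 acc=0x39015 bytes_emitted=0
After char 3 ('l'=37): chars_in_quartet=4 acc=0xE40565 -> emit E4 05 65, reset; bytes_emitted=3
After char 4 ('d'=29): chars_in_quartet=1 acc=0x1D bytes_emitted=3
After char 5 ('y'=50): chars_in_quartet=2 acc=0x772 bytes_emitted=3
After char 6 ('c'=28): chars_in_quartet=3 acc=0x1DC9C bytes_emitted=3
Padding '=': partial quartet acc=0x1DC9C -> emit 77 27; bytes_emitted=5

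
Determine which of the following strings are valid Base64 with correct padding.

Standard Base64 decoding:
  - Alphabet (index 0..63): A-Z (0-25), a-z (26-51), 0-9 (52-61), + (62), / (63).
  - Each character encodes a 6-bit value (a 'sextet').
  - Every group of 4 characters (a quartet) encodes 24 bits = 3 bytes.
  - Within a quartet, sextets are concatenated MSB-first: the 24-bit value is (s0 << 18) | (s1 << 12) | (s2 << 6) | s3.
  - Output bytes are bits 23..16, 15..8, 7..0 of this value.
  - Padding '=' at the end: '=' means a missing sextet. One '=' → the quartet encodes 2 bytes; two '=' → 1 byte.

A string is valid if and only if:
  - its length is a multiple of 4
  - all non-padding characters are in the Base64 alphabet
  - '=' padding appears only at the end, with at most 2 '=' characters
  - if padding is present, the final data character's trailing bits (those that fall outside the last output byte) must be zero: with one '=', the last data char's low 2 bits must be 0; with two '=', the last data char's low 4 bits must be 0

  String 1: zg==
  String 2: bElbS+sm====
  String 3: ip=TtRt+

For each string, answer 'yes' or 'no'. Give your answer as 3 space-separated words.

String 1: 'zg==' → valid
String 2: 'bElbS+sm====' → invalid (4 pad chars (max 2))
String 3: 'ip=TtRt+' → invalid (bad char(s): ['=']; '=' in middle)

Answer: yes no no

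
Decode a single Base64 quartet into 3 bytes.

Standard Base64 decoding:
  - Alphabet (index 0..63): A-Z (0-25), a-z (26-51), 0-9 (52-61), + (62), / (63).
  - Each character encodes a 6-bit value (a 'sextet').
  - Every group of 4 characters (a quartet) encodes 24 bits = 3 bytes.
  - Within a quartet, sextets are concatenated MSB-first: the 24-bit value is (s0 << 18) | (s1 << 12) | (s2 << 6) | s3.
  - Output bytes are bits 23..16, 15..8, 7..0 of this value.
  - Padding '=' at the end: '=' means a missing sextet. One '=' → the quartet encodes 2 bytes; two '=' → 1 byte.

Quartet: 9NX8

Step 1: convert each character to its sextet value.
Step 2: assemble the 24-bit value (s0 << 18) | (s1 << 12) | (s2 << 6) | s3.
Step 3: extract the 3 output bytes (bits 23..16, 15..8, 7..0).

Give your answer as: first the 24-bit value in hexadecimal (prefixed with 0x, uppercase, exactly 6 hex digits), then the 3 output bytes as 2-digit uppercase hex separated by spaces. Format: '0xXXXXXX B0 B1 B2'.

Answer: 0xF4D5FC F4 D5 FC

Derivation:
Sextets: 9=61, N=13, X=23, 8=60
24-bit: (61<<18) | (13<<12) | (23<<6) | 60
      = 0xF40000 | 0x00D000 | 0x0005C0 | 0x00003C
      = 0xF4D5FC
Bytes: (v>>16)&0xFF=F4, (v>>8)&0xFF=D5, v&0xFF=FC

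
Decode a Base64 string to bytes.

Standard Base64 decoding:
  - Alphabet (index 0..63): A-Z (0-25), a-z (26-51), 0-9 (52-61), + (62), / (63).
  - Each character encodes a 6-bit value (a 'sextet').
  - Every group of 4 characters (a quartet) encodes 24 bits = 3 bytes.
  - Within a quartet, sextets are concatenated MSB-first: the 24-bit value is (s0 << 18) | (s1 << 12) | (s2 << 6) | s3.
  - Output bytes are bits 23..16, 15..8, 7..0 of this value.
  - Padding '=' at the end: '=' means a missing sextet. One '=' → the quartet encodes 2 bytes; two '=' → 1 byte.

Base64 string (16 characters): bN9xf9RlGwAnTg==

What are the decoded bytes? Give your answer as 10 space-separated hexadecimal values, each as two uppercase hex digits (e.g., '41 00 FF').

Answer: 6C DF 71 7F D4 65 1B 00 27 4E

Derivation:
After char 0 ('b'=27): chars_in_quartet=1 acc=0x1B bytes_emitted=0
After char 1 ('N'=13): chars_in_quartet=2 acc=0x6CD bytes_emitted=0
After char 2 ('9'=61): chars_in_quartet=3 acc=0x1B37D bytes_emitted=0
After char 3 ('x'=49): chars_in_quartet=4 acc=0x6CDF71 -> emit 6C DF 71, reset; bytes_emitted=3
After char 4 ('f'=31): chars_in_quartet=1 acc=0x1F bytes_emitted=3
After char 5 ('9'=61): chars_in_quartet=2 acc=0x7FD bytes_emitted=3
After char 6 ('R'=17): chars_in_quartet=3 acc=0x1FF51 bytes_emitted=3
After char 7 ('l'=37): chars_in_quartet=4 acc=0x7FD465 -> emit 7F D4 65, reset; bytes_emitted=6
After char 8 ('G'=6): chars_in_quartet=1 acc=0x6 bytes_emitted=6
After char 9 ('w'=48): chars_in_quartet=2 acc=0x1B0 bytes_emitted=6
After char 10 ('A'=0): chars_in_quartet=3 acc=0x6C00 bytes_emitted=6
After char 11 ('n'=39): chars_in_quartet=4 acc=0x1B0027 -> emit 1B 00 27, reset; bytes_emitted=9
After char 12 ('T'=19): chars_in_quartet=1 acc=0x13 bytes_emitted=9
After char 13 ('g'=32): chars_in_quartet=2 acc=0x4E0 bytes_emitted=9
Padding '==': partial quartet acc=0x4E0 -> emit 4E; bytes_emitted=10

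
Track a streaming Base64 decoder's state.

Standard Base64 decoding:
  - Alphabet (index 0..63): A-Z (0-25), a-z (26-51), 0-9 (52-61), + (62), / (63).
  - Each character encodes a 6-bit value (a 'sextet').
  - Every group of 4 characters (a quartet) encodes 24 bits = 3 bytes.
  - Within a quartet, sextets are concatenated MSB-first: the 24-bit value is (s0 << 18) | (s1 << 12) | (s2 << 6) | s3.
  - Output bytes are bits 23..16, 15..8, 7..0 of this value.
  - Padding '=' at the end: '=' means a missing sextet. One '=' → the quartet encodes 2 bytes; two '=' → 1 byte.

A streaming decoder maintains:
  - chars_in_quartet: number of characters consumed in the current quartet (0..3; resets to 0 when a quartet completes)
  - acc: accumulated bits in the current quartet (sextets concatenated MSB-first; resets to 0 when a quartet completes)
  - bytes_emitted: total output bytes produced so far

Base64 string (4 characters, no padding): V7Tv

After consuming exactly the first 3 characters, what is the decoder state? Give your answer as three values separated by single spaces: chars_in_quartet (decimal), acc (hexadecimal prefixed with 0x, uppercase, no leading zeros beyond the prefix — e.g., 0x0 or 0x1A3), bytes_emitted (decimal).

After char 0 ('V'=21): chars_in_quartet=1 acc=0x15 bytes_emitted=0
After char 1 ('7'=59): chars_in_quartet=2 acc=0x57B bytes_emitted=0
After char 2 ('T'=19): chars_in_quartet=3 acc=0x15ED3 bytes_emitted=0

Answer: 3 0x15ED3 0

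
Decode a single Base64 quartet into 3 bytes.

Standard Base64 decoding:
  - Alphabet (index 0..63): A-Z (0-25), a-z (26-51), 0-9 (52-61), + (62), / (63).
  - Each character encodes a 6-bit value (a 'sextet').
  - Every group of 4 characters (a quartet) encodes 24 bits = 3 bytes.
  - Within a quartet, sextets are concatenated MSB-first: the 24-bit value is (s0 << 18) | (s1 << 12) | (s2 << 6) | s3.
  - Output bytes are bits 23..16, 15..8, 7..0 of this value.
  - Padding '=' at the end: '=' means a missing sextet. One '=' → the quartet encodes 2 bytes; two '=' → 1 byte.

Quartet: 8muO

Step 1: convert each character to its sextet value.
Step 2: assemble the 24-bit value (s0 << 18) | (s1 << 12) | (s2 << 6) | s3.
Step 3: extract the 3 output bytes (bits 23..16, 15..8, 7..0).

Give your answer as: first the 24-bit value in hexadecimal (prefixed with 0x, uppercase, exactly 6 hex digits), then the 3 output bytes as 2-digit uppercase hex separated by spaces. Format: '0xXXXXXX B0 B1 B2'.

Answer: 0xF26B8E F2 6B 8E

Derivation:
Sextets: 8=60, m=38, u=46, O=14
24-bit: (60<<18) | (38<<12) | (46<<6) | 14
      = 0xF00000 | 0x026000 | 0x000B80 | 0x00000E
      = 0xF26B8E
Bytes: (v>>16)&0xFF=F2, (v>>8)&0xFF=6B, v&0xFF=8E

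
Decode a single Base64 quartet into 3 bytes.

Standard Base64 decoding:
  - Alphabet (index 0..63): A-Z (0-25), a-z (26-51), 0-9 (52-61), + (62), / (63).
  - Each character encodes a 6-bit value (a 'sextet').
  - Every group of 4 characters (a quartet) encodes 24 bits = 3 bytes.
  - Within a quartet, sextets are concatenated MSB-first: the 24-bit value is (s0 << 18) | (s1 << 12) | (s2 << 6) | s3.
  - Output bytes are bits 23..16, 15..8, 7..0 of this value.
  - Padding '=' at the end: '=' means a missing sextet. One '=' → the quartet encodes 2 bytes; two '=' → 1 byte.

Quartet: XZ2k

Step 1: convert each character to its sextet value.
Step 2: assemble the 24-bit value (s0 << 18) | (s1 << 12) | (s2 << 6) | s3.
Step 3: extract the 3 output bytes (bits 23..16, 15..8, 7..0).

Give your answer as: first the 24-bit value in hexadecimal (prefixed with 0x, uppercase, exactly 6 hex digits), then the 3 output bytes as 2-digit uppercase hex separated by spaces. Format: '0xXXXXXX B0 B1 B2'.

Answer: 0x5D9DA4 5D 9D A4

Derivation:
Sextets: X=23, Z=25, 2=54, k=36
24-bit: (23<<18) | (25<<12) | (54<<6) | 36
      = 0x5C0000 | 0x019000 | 0x000D80 | 0x000024
      = 0x5D9DA4
Bytes: (v>>16)&0xFF=5D, (v>>8)&0xFF=9D, v&0xFF=A4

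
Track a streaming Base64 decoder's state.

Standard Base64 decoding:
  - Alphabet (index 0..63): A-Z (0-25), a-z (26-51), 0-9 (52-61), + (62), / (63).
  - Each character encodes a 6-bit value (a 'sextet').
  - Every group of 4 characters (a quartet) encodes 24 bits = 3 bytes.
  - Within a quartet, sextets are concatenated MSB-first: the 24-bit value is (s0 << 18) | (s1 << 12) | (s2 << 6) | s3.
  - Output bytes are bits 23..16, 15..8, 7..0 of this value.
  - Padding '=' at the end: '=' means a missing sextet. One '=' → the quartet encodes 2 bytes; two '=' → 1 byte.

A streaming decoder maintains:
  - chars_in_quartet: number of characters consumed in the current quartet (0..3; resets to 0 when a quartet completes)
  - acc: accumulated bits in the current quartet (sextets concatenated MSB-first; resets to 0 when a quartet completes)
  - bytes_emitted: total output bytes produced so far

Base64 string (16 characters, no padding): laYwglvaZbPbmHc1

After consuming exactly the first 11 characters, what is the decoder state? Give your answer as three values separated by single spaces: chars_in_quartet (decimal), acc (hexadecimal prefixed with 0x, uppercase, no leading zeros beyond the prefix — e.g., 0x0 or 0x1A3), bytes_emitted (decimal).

After char 0 ('l'=37): chars_in_quartet=1 acc=0x25 bytes_emitted=0
After char 1 ('a'=26): chars_in_quartet=2 acc=0x95A bytes_emitted=0
After char 2 ('Y'=24): chars_in_quartet=3 acc=0x25698 bytes_emitted=0
After char 3 ('w'=48): chars_in_quartet=4 acc=0x95A630 -> emit 95 A6 30, reset; bytes_emitted=3
After char 4 ('g'=32): chars_in_quartet=1 acc=0x20 bytes_emitted=3
After char 5 ('l'=37): chars_in_quartet=2 acc=0x825 bytes_emitted=3
After char 6 ('v'=47): chars_in_quartet=3 acc=0x2096F bytes_emitted=3
After char 7 ('a'=26): chars_in_quartet=4 acc=0x825BDA -> emit 82 5B DA, reset; bytes_emitted=6
After char 8 ('Z'=25): chars_in_quartet=1 acc=0x19 bytes_emitted=6
After char 9 ('b'=27): chars_in_quartet=2 acc=0x65B bytes_emitted=6
After char 10 ('P'=15): chars_in_quartet=3 acc=0x196CF bytes_emitted=6

Answer: 3 0x196CF 6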